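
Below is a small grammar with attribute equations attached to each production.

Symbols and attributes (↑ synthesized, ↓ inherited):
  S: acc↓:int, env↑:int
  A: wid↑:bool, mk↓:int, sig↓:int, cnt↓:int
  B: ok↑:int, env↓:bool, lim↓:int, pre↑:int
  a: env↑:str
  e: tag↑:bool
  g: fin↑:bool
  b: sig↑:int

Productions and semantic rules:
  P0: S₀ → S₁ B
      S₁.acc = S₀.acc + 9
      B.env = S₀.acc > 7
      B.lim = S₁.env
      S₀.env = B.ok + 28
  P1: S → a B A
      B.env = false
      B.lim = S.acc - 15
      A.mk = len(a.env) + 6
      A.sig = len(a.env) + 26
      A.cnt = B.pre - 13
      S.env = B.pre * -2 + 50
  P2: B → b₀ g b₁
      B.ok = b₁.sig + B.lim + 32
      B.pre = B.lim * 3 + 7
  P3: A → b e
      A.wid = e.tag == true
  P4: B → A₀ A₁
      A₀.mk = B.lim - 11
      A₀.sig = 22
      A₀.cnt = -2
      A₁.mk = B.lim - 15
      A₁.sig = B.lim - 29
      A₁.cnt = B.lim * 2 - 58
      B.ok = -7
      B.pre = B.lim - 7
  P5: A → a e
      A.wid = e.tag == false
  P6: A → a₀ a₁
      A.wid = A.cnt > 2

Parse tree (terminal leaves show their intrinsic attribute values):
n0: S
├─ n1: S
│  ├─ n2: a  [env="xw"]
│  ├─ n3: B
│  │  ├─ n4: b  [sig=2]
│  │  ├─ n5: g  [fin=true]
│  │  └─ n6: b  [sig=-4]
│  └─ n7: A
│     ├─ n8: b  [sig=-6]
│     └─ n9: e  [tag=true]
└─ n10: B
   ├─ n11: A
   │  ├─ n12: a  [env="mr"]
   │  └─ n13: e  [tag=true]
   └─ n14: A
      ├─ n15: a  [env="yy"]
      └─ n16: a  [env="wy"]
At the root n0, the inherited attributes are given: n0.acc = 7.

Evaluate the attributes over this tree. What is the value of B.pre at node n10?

23

1. n0.acc = 7  [given at root]
2. n1.acc = 16  [S₀.acc + 9]
3. n2.env = "xw"  [terminal]
4. n3.env = false  [false]
5. n3.lim = 1  [S.acc - 15]
6. n4.sig = 2  [terminal]
7. n5.fin = true  [terminal]
8. n6.sig = -4  [terminal]
9. n3.ok = 29  [b₁.sig + B.lim + 32]
10. n3.pre = 10  [B.lim * 3 + 7]
11. n7.mk = 8  [len(a.env) + 6]
12. n7.sig = 28  [len(a.env) + 26]
13. n7.cnt = -3  [B.pre - 13]
14. n8.sig = -6  [terminal]
15. n9.tag = true  [terminal]
16. n7.wid = true  [e.tag == true]
17. n1.env = 30  [B.pre * -2 + 50]
18. n10.env = false  [S₀.acc > 7]
19. n10.lim = 30  [S₁.env]
20. n11.mk = 19  [B.lim - 11]
21. n11.sig = 22  [22]
22. n11.cnt = -2  [-2]
23. n12.env = "mr"  [terminal]
24. n13.tag = true  [terminal]
25. n11.wid = false  [e.tag == false]
26. n14.mk = 15  [B.lim - 15]
27. n14.sig = 1  [B.lim - 29]
28. n14.cnt = 2  [B.lim * 2 - 58]
29. n15.env = "yy"  [terminal]
30. n16.env = "wy"  [terminal]
31. n14.wid = false  [A.cnt > 2]
32. n10.ok = -7  [-7]
33. n10.pre = 23  [B.lim - 7]
34. n0.env = 21  [B.ok + 28]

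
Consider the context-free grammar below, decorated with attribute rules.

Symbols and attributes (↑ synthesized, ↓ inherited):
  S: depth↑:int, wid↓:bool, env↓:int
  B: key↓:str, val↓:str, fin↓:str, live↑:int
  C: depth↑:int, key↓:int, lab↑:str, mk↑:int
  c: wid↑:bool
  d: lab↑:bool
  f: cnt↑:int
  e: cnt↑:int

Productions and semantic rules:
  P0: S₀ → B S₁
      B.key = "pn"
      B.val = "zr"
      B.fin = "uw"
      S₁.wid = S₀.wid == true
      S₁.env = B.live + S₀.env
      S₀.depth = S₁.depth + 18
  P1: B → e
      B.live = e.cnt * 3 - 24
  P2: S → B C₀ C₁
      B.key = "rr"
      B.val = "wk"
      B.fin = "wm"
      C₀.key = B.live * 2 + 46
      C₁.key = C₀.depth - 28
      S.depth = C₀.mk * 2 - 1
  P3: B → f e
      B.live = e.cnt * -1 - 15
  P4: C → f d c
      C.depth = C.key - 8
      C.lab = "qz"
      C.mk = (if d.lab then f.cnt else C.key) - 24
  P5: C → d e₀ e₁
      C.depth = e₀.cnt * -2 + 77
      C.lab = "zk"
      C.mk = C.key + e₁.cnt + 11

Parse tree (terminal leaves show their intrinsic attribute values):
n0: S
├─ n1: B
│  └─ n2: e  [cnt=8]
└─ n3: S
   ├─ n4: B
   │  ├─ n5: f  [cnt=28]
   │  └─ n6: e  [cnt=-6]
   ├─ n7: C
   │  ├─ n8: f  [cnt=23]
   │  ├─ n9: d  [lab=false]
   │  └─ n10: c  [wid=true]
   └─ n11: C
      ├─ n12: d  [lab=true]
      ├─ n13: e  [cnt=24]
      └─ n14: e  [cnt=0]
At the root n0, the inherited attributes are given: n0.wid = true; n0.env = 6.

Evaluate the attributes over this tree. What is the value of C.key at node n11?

-8

1. n0.wid = true  [given at root]
2. n0.env = 6  [given at root]
3. n1.key = "pn"  ["pn"]
4. n1.val = "zr"  ["zr"]
5. n1.fin = "uw"  ["uw"]
6. n2.cnt = 8  [terminal]
7. n1.live = 0  [e.cnt * 3 - 24]
8. n3.wid = true  [S₀.wid == true]
9. n3.env = 6  [B.live + S₀.env]
10. n4.key = "rr"  ["rr"]
11. n4.val = "wk"  ["wk"]
12. n4.fin = "wm"  ["wm"]
13. n5.cnt = 28  [terminal]
14. n6.cnt = -6  [terminal]
15. n4.live = -9  [e.cnt * -1 - 15]
16. n7.key = 28  [B.live * 2 + 46]
17. n8.cnt = 23  [terminal]
18. n9.lab = false  [terminal]
19. n10.wid = true  [terminal]
20. n7.depth = 20  [C.key - 8]
21. n7.lab = "qz"  ["qz"]
22. n7.mk = 4  [(if d.lab then f.cnt else C.key) - 24]
23. n11.key = -8  [C₀.depth - 28]
24. n12.lab = true  [terminal]
25. n13.cnt = 24  [terminal]
26. n14.cnt = 0  [terminal]
27. n11.depth = 29  [e₀.cnt * -2 + 77]
28. n11.lab = "zk"  ["zk"]
29. n11.mk = 3  [C.key + e₁.cnt + 11]
30. n3.depth = 7  [C₀.mk * 2 - 1]
31. n0.depth = 25  [S₁.depth + 18]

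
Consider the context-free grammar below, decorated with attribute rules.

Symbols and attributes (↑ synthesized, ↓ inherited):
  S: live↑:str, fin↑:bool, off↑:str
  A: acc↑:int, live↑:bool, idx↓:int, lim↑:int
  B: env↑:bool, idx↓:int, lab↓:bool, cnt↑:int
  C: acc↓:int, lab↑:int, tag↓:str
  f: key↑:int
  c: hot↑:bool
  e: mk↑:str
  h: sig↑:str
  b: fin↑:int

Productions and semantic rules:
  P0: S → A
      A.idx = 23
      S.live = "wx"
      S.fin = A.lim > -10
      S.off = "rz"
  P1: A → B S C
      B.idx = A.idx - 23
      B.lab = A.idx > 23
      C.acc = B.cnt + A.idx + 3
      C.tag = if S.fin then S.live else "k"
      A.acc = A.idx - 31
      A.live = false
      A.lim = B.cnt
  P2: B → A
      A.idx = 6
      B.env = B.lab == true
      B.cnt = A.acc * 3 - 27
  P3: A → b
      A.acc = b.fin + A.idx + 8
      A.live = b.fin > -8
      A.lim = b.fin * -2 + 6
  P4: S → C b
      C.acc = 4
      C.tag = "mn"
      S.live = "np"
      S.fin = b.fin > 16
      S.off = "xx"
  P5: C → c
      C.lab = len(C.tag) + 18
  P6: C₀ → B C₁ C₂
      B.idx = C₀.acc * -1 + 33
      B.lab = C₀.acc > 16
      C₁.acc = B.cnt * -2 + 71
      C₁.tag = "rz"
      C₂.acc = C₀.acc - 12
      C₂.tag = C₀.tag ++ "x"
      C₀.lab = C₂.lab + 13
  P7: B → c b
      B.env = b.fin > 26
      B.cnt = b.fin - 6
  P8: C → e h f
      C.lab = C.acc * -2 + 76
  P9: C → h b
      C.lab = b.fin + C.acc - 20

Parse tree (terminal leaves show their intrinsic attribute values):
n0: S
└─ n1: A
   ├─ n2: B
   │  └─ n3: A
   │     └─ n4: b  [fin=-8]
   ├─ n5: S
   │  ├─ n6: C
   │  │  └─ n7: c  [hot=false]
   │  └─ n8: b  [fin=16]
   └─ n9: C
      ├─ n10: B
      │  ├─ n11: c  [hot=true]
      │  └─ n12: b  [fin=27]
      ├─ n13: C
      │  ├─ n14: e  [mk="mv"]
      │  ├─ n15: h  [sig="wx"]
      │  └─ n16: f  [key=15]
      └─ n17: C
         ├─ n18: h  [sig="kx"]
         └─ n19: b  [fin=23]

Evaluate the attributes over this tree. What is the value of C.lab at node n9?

1. n1.idx = 23  [23]
2. n2.idx = 0  [A.idx - 23]
3. n2.lab = false  [A.idx > 23]
4. n3.idx = 6  [6]
5. n4.fin = -8  [terminal]
6. n3.acc = 6  [b.fin + A.idx + 8]
7. n3.live = false  [b.fin > -8]
8. n3.lim = 22  [b.fin * -2 + 6]
9. n2.env = false  [B.lab == true]
10. n2.cnt = -9  [A.acc * 3 - 27]
11. n6.acc = 4  [4]
12. n6.tag = "mn"  ["mn"]
13. n7.hot = false  [terminal]
14. n6.lab = 20  [len(C.tag) + 18]
15. n8.fin = 16  [terminal]
16. n5.live = "np"  ["np"]
17. n5.fin = false  [b.fin > 16]
18. n5.off = "xx"  ["xx"]
19. n9.acc = 17  [B.cnt + A.idx + 3]
20. n9.tag = "k"  [if S.fin then S.live else "k"]
21. n10.idx = 16  [C₀.acc * -1 + 33]
22. n10.lab = true  [C₀.acc > 16]
23. n11.hot = true  [terminal]
24. n12.fin = 27  [terminal]
25. n10.env = true  [b.fin > 26]
26. n10.cnt = 21  [b.fin - 6]
27. n13.acc = 29  [B.cnt * -2 + 71]
28. n13.tag = "rz"  ["rz"]
29. n14.mk = "mv"  [terminal]
30. n15.sig = "wx"  [terminal]
31. n16.key = 15  [terminal]
32. n13.lab = 18  [C.acc * -2 + 76]
33. n17.acc = 5  [C₀.acc - 12]
34. n17.tag = "kx"  [C₀.tag ++ "x"]
35. n18.sig = "kx"  [terminal]
36. n19.fin = 23  [terminal]
37. n17.lab = 8  [b.fin + C.acc - 20]
38. n9.lab = 21  [C₂.lab + 13]
39. n1.acc = -8  [A.idx - 31]
40. n1.live = false  [false]
41. n1.lim = -9  [B.cnt]
42. n0.live = "wx"  ["wx"]
43. n0.fin = true  [A.lim > -10]
44. n0.off = "rz"  ["rz"]

21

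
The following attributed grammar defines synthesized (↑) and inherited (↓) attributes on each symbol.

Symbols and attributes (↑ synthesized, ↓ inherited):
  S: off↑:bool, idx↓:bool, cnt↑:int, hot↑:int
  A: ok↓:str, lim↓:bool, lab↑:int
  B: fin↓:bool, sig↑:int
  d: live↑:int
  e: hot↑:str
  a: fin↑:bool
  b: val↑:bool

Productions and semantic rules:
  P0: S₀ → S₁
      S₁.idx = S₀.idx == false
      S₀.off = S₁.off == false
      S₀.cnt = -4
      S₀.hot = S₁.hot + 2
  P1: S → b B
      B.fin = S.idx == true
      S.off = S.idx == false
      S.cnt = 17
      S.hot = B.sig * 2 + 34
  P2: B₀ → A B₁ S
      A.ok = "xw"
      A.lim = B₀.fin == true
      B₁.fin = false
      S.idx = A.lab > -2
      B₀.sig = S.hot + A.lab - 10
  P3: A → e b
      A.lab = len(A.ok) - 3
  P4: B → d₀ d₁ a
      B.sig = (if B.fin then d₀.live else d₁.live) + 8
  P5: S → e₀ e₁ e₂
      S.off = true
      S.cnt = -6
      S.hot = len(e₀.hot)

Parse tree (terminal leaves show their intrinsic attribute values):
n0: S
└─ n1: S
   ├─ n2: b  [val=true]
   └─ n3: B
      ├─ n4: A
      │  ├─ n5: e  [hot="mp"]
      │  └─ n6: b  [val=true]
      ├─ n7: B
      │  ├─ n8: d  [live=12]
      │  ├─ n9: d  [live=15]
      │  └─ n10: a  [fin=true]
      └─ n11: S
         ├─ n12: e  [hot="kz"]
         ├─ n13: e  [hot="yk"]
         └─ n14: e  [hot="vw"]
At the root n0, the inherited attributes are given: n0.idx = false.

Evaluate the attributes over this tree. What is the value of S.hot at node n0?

18

1. n0.idx = false  [given at root]
2. n1.idx = true  [S₀.idx == false]
3. n2.val = true  [terminal]
4. n3.fin = true  [S.idx == true]
5. n4.ok = "xw"  ["xw"]
6. n4.lim = true  [B₀.fin == true]
7. n5.hot = "mp"  [terminal]
8. n6.val = true  [terminal]
9. n4.lab = -1  [len(A.ok) - 3]
10. n7.fin = false  [false]
11. n8.live = 12  [terminal]
12. n9.live = 15  [terminal]
13. n10.fin = true  [terminal]
14. n7.sig = 23  [(if B.fin then d₀.live else d₁.live) + 8]
15. n11.idx = true  [A.lab > -2]
16. n12.hot = "kz"  [terminal]
17. n13.hot = "yk"  [terminal]
18. n14.hot = "vw"  [terminal]
19. n11.off = true  [true]
20. n11.cnt = -6  [-6]
21. n11.hot = 2  [len(e₀.hot)]
22. n3.sig = -9  [S.hot + A.lab - 10]
23. n1.off = false  [S.idx == false]
24. n1.cnt = 17  [17]
25. n1.hot = 16  [B.sig * 2 + 34]
26. n0.off = true  [S₁.off == false]
27. n0.cnt = -4  [-4]
28. n0.hot = 18  [S₁.hot + 2]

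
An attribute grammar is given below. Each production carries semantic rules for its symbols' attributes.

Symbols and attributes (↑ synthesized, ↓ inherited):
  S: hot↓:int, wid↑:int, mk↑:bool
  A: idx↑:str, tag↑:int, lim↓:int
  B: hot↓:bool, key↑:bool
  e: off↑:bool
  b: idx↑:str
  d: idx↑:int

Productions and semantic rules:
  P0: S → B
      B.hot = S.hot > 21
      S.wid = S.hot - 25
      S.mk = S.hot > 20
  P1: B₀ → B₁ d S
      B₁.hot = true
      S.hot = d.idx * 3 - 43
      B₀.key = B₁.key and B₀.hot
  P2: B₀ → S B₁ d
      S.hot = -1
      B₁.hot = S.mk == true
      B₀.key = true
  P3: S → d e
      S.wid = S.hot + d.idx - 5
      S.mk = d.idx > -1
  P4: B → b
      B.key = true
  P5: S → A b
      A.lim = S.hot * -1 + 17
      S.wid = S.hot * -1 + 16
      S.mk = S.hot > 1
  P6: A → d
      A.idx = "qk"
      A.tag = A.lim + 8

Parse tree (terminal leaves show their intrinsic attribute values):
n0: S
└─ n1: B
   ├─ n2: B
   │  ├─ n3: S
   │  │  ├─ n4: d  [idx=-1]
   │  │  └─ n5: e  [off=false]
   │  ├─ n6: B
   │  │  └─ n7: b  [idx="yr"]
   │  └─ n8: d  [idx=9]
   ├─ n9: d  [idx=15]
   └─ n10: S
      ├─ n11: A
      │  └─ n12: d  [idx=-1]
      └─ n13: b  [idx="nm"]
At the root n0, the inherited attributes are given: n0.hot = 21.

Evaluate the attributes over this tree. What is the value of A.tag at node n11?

23

1. n0.hot = 21  [given at root]
2. n1.hot = false  [S.hot > 21]
3. n2.hot = true  [true]
4. n3.hot = -1  [-1]
5. n4.idx = -1  [terminal]
6. n5.off = false  [terminal]
7. n3.wid = -7  [S.hot + d.idx - 5]
8. n3.mk = false  [d.idx > -1]
9. n6.hot = false  [S.mk == true]
10. n7.idx = "yr"  [terminal]
11. n6.key = true  [true]
12. n8.idx = 9  [terminal]
13. n2.key = true  [true]
14. n9.idx = 15  [terminal]
15. n10.hot = 2  [d.idx * 3 - 43]
16. n11.lim = 15  [S.hot * -1 + 17]
17. n12.idx = -1  [terminal]
18. n11.idx = "qk"  ["qk"]
19. n11.tag = 23  [A.lim + 8]
20. n13.idx = "nm"  [terminal]
21. n10.wid = 14  [S.hot * -1 + 16]
22. n10.mk = true  [S.hot > 1]
23. n1.key = false  [B₁.key and B₀.hot]
24. n0.wid = -4  [S.hot - 25]
25. n0.mk = true  [S.hot > 20]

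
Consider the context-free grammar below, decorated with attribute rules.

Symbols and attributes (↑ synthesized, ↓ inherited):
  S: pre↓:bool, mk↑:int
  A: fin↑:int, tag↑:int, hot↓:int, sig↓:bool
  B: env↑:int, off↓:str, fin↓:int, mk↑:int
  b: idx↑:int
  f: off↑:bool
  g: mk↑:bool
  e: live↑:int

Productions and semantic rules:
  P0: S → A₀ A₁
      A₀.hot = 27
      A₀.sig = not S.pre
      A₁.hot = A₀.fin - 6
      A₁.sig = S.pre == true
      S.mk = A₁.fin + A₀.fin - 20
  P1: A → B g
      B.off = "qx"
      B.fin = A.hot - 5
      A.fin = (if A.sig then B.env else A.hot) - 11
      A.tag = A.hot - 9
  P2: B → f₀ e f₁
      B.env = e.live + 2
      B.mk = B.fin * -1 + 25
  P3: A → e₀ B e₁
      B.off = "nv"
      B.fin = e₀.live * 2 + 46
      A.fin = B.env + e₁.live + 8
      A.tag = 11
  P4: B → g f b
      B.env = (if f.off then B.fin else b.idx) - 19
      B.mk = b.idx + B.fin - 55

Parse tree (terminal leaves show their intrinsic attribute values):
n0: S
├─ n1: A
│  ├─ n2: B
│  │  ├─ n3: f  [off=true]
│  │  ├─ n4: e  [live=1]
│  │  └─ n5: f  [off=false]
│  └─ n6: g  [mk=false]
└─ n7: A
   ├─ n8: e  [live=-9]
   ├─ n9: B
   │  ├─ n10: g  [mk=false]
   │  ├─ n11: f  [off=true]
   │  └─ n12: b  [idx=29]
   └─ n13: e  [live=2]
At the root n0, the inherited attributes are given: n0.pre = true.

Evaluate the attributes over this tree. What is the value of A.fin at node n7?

1. n0.pre = true  [given at root]
2. n1.hot = 27  [27]
3. n1.sig = false  [not S.pre]
4. n2.off = "qx"  ["qx"]
5. n2.fin = 22  [A.hot - 5]
6. n3.off = true  [terminal]
7. n4.live = 1  [terminal]
8. n5.off = false  [terminal]
9. n2.env = 3  [e.live + 2]
10. n2.mk = 3  [B.fin * -1 + 25]
11. n6.mk = false  [terminal]
12. n1.fin = 16  [(if A.sig then B.env else A.hot) - 11]
13. n1.tag = 18  [A.hot - 9]
14. n7.hot = 10  [A₀.fin - 6]
15. n7.sig = true  [S.pre == true]
16. n8.live = -9  [terminal]
17. n9.off = "nv"  ["nv"]
18. n9.fin = 28  [e₀.live * 2 + 46]
19. n10.mk = false  [terminal]
20. n11.off = true  [terminal]
21. n12.idx = 29  [terminal]
22. n9.env = 9  [(if f.off then B.fin else b.idx) - 19]
23. n9.mk = 2  [b.idx + B.fin - 55]
24. n13.live = 2  [terminal]
25. n7.fin = 19  [B.env + e₁.live + 8]
26. n7.tag = 11  [11]
27. n0.mk = 15  [A₁.fin + A₀.fin - 20]

19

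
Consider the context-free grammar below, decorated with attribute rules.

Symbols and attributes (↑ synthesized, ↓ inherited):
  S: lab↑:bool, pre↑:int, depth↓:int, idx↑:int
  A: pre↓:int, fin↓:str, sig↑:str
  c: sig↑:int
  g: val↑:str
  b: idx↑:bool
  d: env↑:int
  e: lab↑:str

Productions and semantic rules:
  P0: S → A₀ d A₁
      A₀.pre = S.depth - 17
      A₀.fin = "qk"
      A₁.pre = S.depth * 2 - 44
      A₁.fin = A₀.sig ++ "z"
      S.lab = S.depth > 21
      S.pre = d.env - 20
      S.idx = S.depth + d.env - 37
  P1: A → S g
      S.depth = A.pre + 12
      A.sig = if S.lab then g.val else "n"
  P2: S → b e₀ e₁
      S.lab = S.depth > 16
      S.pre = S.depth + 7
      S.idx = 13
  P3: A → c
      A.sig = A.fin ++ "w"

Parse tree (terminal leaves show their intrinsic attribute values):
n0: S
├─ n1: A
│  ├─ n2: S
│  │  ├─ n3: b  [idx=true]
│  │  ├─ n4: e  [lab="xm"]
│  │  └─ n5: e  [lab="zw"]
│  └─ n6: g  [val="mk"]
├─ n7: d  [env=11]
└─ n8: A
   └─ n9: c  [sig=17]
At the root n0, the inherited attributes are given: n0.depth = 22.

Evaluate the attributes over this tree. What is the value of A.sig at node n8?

"mkzw"

1. n0.depth = 22  [given at root]
2. n1.pre = 5  [S.depth - 17]
3. n1.fin = "qk"  ["qk"]
4. n2.depth = 17  [A.pre + 12]
5. n3.idx = true  [terminal]
6. n4.lab = "xm"  [terminal]
7. n5.lab = "zw"  [terminal]
8. n2.lab = true  [S.depth > 16]
9. n2.pre = 24  [S.depth + 7]
10. n2.idx = 13  [13]
11. n6.val = "mk"  [terminal]
12. n1.sig = "mk"  [if S.lab then g.val else "n"]
13. n7.env = 11  [terminal]
14. n8.pre = 0  [S.depth * 2 - 44]
15. n8.fin = "mkz"  [A₀.sig ++ "z"]
16. n9.sig = 17  [terminal]
17. n8.sig = "mkzw"  [A.fin ++ "w"]
18. n0.lab = true  [S.depth > 21]
19. n0.pre = -9  [d.env - 20]
20. n0.idx = -4  [S.depth + d.env - 37]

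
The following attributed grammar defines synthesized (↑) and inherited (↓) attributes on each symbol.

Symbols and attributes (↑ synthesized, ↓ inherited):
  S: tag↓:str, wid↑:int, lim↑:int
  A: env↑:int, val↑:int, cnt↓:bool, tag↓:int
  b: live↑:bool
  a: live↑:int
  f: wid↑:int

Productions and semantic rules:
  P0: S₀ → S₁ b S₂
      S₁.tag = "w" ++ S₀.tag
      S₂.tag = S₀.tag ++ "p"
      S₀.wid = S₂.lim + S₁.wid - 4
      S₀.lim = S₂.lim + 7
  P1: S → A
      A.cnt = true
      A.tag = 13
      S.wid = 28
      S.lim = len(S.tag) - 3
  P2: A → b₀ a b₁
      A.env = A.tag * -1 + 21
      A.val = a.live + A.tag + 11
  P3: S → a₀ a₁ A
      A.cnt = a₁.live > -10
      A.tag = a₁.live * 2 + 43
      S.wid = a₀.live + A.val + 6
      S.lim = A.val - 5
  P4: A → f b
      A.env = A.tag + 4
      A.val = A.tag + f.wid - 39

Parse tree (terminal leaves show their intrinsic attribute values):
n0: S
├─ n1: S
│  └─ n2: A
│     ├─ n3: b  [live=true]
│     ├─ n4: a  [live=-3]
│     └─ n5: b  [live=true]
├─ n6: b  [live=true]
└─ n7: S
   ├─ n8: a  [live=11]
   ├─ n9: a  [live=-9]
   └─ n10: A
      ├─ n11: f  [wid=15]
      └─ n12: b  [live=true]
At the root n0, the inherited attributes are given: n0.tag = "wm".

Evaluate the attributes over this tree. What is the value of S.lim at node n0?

3

1. n0.tag = "wm"  [given at root]
2. n1.tag = "wwm"  ["w" ++ S₀.tag]
3. n2.cnt = true  [true]
4. n2.tag = 13  [13]
5. n3.live = true  [terminal]
6. n4.live = -3  [terminal]
7. n5.live = true  [terminal]
8. n2.env = 8  [A.tag * -1 + 21]
9. n2.val = 21  [a.live + A.tag + 11]
10. n1.wid = 28  [28]
11. n1.lim = 0  [len(S.tag) - 3]
12. n6.live = true  [terminal]
13. n7.tag = "wmp"  [S₀.tag ++ "p"]
14. n8.live = 11  [terminal]
15. n9.live = -9  [terminal]
16. n10.cnt = true  [a₁.live > -10]
17. n10.tag = 25  [a₁.live * 2 + 43]
18. n11.wid = 15  [terminal]
19. n12.live = true  [terminal]
20. n10.env = 29  [A.tag + 4]
21. n10.val = 1  [A.tag + f.wid - 39]
22. n7.wid = 18  [a₀.live + A.val + 6]
23. n7.lim = -4  [A.val - 5]
24. n0.wid = 20  [S₂.lim + S₁.wid - 4]
25. n0.lim = 3  [S₂.lim + 7]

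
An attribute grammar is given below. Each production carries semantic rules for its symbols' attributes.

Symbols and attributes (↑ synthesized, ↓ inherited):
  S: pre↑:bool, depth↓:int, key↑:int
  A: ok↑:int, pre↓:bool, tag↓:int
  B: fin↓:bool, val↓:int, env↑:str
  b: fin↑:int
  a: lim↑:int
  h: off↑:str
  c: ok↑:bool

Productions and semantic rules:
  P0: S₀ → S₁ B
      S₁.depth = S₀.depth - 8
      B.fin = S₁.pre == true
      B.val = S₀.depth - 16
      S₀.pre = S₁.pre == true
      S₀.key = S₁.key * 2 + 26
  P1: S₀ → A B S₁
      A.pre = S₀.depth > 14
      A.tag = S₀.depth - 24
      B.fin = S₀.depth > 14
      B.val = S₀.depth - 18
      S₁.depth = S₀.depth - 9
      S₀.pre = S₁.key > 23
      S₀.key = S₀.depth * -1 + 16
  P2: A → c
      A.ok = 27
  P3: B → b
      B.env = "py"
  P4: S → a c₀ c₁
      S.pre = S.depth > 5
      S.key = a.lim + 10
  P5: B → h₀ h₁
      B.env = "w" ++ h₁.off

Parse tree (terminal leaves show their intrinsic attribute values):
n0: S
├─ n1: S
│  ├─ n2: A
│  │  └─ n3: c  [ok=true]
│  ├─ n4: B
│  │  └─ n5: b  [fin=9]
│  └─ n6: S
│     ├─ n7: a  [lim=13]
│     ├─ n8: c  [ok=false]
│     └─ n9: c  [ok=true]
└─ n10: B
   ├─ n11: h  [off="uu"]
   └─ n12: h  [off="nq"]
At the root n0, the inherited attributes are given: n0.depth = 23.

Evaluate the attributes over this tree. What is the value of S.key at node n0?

1. n0.depth = 23  [given at root]
2. n1.depth = 15  [S₀.depth - 8]
3. n2.pre = true  [S₀.depth > 14]
4. n2.tag = -9  [S₀.depth - 24]
5. n3.ok = true  [terminal]
6. n2.ok = 27  [27]
7. n4.fin = true  [S₀.depth > 14]
8. n4.val = -3  [S₀.depth - 18]
9. n5.fin = 9  [terminal]
10. n4.env = "py"  ["py"]
11. n6.depth = 6  [S₀.depth - 9]
12. n7.lim = 13  [terminal]
13. n8.ok = false  [terminal]
14. n9.ok = true  [terminal]
15. n6.pre = true  [S.depth > 5]
16. n6.key = 23  [a.lim + 10]
17. n1.pre = false  [S₁.key > 23]
18. n1.key = 1  [S₀.depth * -1 + 16]
19. n10.fin = false  [S₁.pre == true]
20. n10.val = 7  [S₀.depth - 16]
21. n11.off = "uu"  [terminal]
22. n12.off = "nq"  [terminal]
23. n10.env = "wnq"  ["w" ++ h₁.off]
24. n0.pre = false  [S₁.pre == true]
25. n0.key = 28  [S₁.key * 2 + 26]

28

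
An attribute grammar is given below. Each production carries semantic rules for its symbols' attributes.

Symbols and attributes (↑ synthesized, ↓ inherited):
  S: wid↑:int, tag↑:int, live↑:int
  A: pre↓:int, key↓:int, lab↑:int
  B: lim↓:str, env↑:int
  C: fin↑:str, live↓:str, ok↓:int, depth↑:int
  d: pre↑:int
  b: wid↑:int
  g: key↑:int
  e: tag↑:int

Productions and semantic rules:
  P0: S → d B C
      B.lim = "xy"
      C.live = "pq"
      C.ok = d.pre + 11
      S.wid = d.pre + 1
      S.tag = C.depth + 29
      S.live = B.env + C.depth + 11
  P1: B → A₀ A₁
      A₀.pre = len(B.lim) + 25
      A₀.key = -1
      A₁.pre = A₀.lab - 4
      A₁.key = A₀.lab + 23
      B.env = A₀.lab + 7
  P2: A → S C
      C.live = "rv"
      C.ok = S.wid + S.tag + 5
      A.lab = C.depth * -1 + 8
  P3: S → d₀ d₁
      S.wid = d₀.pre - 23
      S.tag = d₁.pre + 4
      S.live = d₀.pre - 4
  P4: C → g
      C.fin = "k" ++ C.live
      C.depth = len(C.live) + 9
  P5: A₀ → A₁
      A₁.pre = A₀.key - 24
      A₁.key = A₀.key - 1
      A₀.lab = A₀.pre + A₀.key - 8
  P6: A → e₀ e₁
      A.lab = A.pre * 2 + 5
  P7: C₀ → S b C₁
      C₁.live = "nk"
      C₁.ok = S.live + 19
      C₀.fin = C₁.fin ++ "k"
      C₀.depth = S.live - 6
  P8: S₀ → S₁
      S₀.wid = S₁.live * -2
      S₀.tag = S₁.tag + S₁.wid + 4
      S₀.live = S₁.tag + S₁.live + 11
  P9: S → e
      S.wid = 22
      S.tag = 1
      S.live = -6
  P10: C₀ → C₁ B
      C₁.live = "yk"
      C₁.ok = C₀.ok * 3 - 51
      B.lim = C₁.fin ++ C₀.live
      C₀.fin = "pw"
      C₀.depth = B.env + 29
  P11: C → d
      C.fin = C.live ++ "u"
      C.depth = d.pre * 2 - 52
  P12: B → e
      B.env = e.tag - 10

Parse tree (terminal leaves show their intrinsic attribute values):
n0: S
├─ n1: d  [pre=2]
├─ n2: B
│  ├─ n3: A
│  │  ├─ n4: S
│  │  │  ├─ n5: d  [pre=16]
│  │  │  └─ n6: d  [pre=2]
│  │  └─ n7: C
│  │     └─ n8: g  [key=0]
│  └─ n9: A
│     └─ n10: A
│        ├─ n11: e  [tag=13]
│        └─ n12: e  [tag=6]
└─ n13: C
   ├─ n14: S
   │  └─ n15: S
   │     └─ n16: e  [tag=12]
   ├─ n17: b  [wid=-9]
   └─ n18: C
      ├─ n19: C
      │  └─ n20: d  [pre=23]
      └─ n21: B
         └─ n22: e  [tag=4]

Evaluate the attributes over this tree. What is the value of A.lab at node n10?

-3

1. n1.pre = 2  [terminal]
2. n2.lim = "xy"  ["xy"]
3. n3.pre = 27  [len(B.lim) + 25]
4. n3.key = -1  [-1]
5. n5.pre = 16  [terminal]
6. n6.pre = 2  [terminal]
7. n4.wid = -7  [d₀.pre - 23]
8. n4.tag = 6  [d₁.pre + 4]
9. n4.live = 12  [d₀.pre - 4]
10. n7.live = "rv"  ["rv"]
11. n7.ok = 4  [S.wid + S.tag + 5]
12. n8.key = 0  [terminal]
13. n7.fin = "krv"  ["k" ++ C.live]
14. n7.depth = 11  [len(C.live) + 9]
15. n3.lab = -3  [C.depth * -1 + 8]
16. n9.pre = -7  [A₀.lab - 4]
17. n9.key = 20  [A₀.lab + 23]
18. n10.pre = -4  [A₀.key - 24]
19. n10.key = 19  [A₀.key - 1]
20. n11.tag = 13  [terminal]
21. n12.tag = 6  [terminal]
22. n10.lab = -3  [A.pre * 2 + 5]
23. n9.lab = 5  [A₀.pre + A₀.key - 8]
24. n2.env = 4  [A₀.lab + 7]
25. n13.live = "pq"  ["pq"]
26. n13.ok = 13  [d.pre + 11]
27. n16.tag = 12  [terminal]
28. n15.wid = 22  [22]
29. n15.tag = 1  [1]
30. n15.live = -6  [-6]
31. n14.wid = 12  [S₁.live * -2]
32. n14.tag = 27  [S₁.tag + S₁.wid + 4]
33. n14.live = 6  [S₁.tag + S₁.live + 11]
34. n17.wid = -9  [terminal]
35. n18.live = "nk"  ["nk"]
36. n18.ok = 25  [S.live + 19]
37. n19.live = "yk"  ["yk"]
38. n19.ok = 24  [C₀.ok * 3 - 51]
39. n20.pre = 23  [terminal]
40. n19.fin = "yku"  [C.live ++ "u"]
41. n19.depth = -6  [d.pre * 2 - 52]
42. n21.lim = "ykunk"  [C₁.fin ++ C₀.live]
43. n22.tag = 4  [terminal]
44. n21.env = -6  [e.tag - 10]
45. n18.fin = "pw"  ["pw"]
46. n18.depth = 23  [B.env + 29]
47. n13.fin = "pwk"  [C₁.fin ++ "k"]
48. n13.depth = 0  [S.live - 6]
49. n0.wid = 3  [d.pre + 1]
50. n0.tag = 29  [C.depth + 29]
51. n0.live = 15  [B.env + C.depth + 11]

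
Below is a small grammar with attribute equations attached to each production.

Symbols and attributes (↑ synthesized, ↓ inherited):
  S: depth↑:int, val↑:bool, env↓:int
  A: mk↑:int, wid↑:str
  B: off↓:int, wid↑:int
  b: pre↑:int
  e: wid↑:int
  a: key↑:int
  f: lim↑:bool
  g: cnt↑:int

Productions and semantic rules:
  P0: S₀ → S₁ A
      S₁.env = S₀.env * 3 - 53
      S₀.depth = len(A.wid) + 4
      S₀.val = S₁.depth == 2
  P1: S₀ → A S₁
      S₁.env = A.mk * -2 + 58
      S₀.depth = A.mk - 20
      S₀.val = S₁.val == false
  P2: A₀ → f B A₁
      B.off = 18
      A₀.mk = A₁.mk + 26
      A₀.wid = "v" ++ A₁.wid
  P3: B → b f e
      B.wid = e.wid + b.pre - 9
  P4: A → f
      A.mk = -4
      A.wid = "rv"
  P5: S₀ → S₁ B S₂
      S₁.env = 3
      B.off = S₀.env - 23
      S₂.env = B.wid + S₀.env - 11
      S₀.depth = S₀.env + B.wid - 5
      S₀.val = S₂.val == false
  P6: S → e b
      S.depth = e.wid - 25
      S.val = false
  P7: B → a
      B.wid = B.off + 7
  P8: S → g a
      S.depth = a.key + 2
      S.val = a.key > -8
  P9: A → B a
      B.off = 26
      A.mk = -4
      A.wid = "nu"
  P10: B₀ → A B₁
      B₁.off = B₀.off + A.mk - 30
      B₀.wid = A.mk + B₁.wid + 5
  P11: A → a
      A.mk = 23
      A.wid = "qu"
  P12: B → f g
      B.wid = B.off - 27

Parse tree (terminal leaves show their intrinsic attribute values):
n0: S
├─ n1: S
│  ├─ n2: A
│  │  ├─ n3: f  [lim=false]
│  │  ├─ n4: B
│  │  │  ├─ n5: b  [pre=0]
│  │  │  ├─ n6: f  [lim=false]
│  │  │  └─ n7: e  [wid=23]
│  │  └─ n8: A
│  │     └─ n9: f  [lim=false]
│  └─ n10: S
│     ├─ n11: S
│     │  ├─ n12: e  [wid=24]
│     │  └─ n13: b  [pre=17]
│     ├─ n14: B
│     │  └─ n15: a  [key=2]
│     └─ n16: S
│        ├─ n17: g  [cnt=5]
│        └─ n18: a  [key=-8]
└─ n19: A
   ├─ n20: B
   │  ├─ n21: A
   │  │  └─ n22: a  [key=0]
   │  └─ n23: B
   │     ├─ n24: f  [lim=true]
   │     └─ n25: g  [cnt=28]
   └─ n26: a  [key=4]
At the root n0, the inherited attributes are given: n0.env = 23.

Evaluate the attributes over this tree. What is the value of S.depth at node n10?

7

1. n0.env = 23  [given at root]
2. n1.env = 16  [S₀.env * 3 - 53]
3. n3.lim = false  [terminal]
4. n4.off = 18  [18]
5. n5.pre = 0  [terminal]
6. n6.lim = false  [terminal]
7. n7.wid = 23  [terminal]
8. n4.wid = 14  [e.wid + b.pre - 9]
9. n9.lim = false  [terminal]
10. n8.mk = -4  [-4]
11. n8.wid = "rv"  ["rv"]
12. n2.mk = 22  [A₁.mk + 26]
13. n2.wid = "vrv"  ["v" ++ A₁.wid]
14. n10.env = 14  [A.mk * -2 + 58]
15. n11.env = 3  [3]
16. n12.wid = 24  [terminal]
17. n13.pre = 17  [terminal]
18. n11.depth = -1  [e.wid - 25]
19. n11.val = false  [false]
20. n14.off = -9  [S₀.env - 23]
21. n15.key = 2  [terminal]
22. n14.wid = -2  [B.off + 7]
23. n16.env = 1  [B.wid + S₀.env - 11]
24. n17.cnt = 5  [terminal]
25. n18.key = -8  [terminal]
26. n16.depth = -6  [a.key + 2]
27. n16.val = false  [a.key > -8]
28. n10.depth = 7  [S₀.env + B.wid - 5]
29. n10.val = true  [S₂.val == false]
30. n1.depth = 2  [A.mk - 20]
31. n1.val = false  [S₁.val == false]
32. n20.off = 26  [26]
33. n22.key = 0  [terminal]
34. n21.mk = 23  [23]
35. n21.wid = "qu"  ["qu"]
36. n23.off = 19  [B₀.off + A.mk - 30]
37. n24.lim = true  [terminal]
38. n25.cnt = 28  [terminal]
39. n23.wid = -8  [B.off - 27]
40. n20.wid = 20  [A.mk + B₁.wid + 5]
41. n26.key = 4  [terminal]
42. n19.mk = -4  [-4]
43. n19.wid = "nu"  ["nu"]
44. n0.depth = 6  [len(A.wid) + 4]
45. n0.val = true  [S₁.depth == 2]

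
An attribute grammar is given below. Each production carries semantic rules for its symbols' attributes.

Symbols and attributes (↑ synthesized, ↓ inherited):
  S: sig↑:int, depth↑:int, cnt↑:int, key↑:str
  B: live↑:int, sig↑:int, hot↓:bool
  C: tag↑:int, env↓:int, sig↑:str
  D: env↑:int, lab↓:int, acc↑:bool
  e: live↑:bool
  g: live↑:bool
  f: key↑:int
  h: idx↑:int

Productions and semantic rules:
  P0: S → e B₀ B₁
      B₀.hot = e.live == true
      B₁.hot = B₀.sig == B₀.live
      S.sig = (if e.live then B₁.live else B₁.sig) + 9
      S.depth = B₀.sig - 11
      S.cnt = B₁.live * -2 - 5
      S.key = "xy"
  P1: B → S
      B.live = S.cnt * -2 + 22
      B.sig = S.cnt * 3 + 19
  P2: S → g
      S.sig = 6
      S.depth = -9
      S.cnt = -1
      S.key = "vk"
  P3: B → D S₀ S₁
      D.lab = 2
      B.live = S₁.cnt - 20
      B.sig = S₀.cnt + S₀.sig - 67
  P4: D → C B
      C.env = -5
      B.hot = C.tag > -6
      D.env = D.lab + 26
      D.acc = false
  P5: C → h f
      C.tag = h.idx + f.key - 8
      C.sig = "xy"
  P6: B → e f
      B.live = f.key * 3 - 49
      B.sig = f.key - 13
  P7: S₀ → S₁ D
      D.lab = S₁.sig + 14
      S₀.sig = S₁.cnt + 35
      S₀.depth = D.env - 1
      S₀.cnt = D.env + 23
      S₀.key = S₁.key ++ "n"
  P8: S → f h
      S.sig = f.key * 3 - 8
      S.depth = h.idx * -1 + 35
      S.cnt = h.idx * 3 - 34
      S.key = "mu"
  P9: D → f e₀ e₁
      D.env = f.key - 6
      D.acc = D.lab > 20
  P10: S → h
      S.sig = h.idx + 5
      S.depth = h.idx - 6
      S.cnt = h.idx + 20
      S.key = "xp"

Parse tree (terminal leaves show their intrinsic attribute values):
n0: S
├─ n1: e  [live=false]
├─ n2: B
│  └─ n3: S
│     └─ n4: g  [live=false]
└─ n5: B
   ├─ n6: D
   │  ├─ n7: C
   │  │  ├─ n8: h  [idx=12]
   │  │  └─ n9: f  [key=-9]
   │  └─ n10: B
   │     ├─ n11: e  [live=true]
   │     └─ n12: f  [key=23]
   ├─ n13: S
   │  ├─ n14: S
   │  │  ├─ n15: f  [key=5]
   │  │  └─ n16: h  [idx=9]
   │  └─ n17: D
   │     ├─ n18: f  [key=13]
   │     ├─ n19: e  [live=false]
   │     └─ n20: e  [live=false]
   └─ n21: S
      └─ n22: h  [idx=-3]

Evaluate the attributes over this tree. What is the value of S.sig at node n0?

0

1. n1.live = false  [terminal]
2. n2.hot = false  [e.live == true]
3. n4.live = false  [terminal]
4. n3.sig = 6  [6]
5. n3.depth = -9  [-9]
6. n3.cnt = -1  [-1]
7. n3.key = "vk"  ["vk"]
8. n2.live = 24  [S.cnt * -2 + 22]
9. n2.sig = 16  [S.cnt * 3 + 19]
10. n5.hot = false  [B₀.sig == B₀.live]
11. n6.lab = 2  [2]
12. n7.env = -5  [-5]
13. n8.idx = 12  [terminal]
14. n9.key = -9  [terminal]
15. n7.tag = -5  [h.idx + f.key - 8]
16. n7.sig = "xy"  ["xy"]
17. n10.hot = true  [C.tag > -6]
18. n11.live = true  [terminal]
19. n12.key = 23  [terminal]
20. n10.live = 20  [f.key * 3 - 49]
21. n10.sig = 10  [f.key - 13]
22. n6.env = 28  [D.lab + 26]
23. n6.acc = false  [false]
24. n15.key = 5  [terminal]
25. n16.idx = 9  [terminal]
26. n14.sig = 7  [f.key * 3 - 8]
27. n14.depth = 26  [h.idx * -1 + 35]
28. n14.cnt = -7  [h.idx * 3 - 34]
29. n14.key = "mu"  ["mu"]
30. n17.lab = 21  [S₁.sig + 14]
31. n18.key = 13  [terminal]
32. n19.live = false  [terminal]
33. n20.live = false  [terminal]
34. n17.env = 7  [f.key - 6]
35. n17.acc = true  [D.lab > 20]
36. n13.sig = 28  [S₁.cnt + 35]
37. n13.depth = 6  [D.env - 1]
38. n13.cnt = 30  [D.env + 23]
39. n13.key = "mun"  [S₁.key ++ "n"]
40. n22.idx = -3  [terminal]
41. n21.sig = 2  [h.idx + 5]
42. n21.depth = -9  [h.idx - 6]
43. n21.cnt = 17  [h.idx + 20]
44. n21.key = "xp"  ["xp"]
45. n5.live = -3  [S₁.cnt - 20]
46. n5.sig = -9  [S₀.cnt + S₀.sig - 67]
47. n0.sig = 0  [(if e.live then B₁.live else B₁.sig) + 9]
48. n0.depth = 5  [B₀.sig - 11]
49. n0.cnt = 1  [B₁.live * -2 - 5]
50. n0.key = "xy"  ["xy"]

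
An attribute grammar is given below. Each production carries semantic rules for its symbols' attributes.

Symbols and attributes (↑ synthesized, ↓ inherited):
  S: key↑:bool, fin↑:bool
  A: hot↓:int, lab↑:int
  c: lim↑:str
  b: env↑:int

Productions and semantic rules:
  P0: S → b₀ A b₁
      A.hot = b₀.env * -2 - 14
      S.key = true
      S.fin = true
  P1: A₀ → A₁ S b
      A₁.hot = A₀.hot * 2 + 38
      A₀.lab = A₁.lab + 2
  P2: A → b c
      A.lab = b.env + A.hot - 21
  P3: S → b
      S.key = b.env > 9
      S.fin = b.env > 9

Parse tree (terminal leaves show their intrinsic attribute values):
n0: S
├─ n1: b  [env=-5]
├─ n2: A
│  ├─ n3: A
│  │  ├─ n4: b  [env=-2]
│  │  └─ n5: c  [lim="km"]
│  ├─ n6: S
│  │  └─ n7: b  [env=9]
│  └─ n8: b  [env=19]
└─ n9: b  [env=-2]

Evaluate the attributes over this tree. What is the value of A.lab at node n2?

1. n1.env = -5  [terminal]
2. n2.hot = -4  [b₀.env * -2 - 14]
3. n3.hot = 30  [A₀.hot * 2 + 38]
4. n4.env = -2  [terminal]
5. n5.lim = "km"  [terminal]
6. n3.lab = 7  [b.env + A.hot - 21]
7. n7.env = 9  [terminal]
8. n6.key = false  [b.env > 9]
9. n6.fin = false  [b.env > 9]
10. n8.env = 19  [terminal]
11. n2.lab = 9  [A₁.lab + 2]
12. n9.env = -2  [terminal]
13. n0.key = true  [true]
14. n0.fin = true  [true]

9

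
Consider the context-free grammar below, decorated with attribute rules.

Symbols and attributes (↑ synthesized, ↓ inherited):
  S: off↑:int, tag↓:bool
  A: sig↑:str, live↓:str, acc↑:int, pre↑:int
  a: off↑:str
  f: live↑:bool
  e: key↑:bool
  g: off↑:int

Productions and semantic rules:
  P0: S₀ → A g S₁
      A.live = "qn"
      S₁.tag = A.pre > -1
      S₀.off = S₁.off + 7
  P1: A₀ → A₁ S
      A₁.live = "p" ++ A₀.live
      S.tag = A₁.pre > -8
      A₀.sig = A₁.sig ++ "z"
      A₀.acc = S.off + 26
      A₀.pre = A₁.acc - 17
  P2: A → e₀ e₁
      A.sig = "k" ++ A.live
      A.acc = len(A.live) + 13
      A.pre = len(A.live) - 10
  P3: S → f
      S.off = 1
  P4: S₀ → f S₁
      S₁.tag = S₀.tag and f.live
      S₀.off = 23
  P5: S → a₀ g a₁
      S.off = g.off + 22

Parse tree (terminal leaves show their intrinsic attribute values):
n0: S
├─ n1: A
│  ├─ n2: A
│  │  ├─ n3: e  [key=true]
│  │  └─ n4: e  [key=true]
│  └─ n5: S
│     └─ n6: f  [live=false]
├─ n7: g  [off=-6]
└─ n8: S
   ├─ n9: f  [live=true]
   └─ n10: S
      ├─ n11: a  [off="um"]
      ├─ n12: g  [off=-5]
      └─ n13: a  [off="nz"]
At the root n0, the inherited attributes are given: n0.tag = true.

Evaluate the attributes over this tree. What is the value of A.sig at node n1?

1. n0.tag = true  [given at root]
2. n1.live = "qn"  ["qn"]
3. n2.live = "pqn"  ["p" ++ A₀.live]
4. n3.key = true  [terminal]
5. n4.key = true  [terminal]
6. n2.sig = "kpqn"  ["k" ++ A.live]
7. n2.acc = 16  [len(A.live) + 13]
8. n2.pre = -7  [len(A.live) - 10]
9. n5.tag = true  [A₁.pre > -8]
10. n6.live = false  [terminal]
11. n5.off = 1  [1]
12. n1.sig = "kpqnz"  [A₁.sig ++ "z"]
13. n1.acc = 27  [S.off + 26]
14. n1.pre = -1  [A₁.acc - 17]
15. n7.off = -6  [terminal]
16. n8.tag = false  [A.pre > -1]
17. n9.live = true  [terminal]
18. n10.tag = false  [S₀.tag and f.live]
19. n11.off = "um"  [terminal]
20. n12.off = -5  [terminal]
21. n13.off = "nz"  [terminal]
22. n10.off = 17  [g.off + 22]
23. n8.off = 23  [23]
24. n0.off = 30  [S₁.off + 7]

"kpqnz"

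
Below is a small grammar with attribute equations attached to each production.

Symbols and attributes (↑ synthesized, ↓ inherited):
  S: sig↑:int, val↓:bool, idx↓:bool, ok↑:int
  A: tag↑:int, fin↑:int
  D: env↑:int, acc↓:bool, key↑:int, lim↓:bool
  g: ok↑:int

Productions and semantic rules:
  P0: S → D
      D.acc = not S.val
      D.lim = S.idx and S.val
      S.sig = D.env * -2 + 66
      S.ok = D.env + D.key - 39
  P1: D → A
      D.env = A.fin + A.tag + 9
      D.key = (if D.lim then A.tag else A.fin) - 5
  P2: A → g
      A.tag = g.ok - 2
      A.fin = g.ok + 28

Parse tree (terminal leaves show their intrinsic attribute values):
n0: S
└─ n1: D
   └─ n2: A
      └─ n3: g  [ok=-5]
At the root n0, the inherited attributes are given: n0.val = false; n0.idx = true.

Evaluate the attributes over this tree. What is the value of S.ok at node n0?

1. n0.val = false  [given at root]
2. n0.idx = true  [given at root]
3. n1.acc = true  [not S.val]
4. n1.lim = false  [S.idx and S.val]
5. n3.ok = -5  [terminal]
6. n2.tag = -7  [g.ok - 2]
7. n2.fin = 23  [g.ok + 28]
8. n1.env = 25  [A.fin + A.tag + 9]
9. n1.key = 18  [(if D.lim then A.tag else A.fin) - 5]
10. n0.sig = 16  [D.env * -2 + 66]
11. n0.ok = 4  [D.env + D.key - 39]

4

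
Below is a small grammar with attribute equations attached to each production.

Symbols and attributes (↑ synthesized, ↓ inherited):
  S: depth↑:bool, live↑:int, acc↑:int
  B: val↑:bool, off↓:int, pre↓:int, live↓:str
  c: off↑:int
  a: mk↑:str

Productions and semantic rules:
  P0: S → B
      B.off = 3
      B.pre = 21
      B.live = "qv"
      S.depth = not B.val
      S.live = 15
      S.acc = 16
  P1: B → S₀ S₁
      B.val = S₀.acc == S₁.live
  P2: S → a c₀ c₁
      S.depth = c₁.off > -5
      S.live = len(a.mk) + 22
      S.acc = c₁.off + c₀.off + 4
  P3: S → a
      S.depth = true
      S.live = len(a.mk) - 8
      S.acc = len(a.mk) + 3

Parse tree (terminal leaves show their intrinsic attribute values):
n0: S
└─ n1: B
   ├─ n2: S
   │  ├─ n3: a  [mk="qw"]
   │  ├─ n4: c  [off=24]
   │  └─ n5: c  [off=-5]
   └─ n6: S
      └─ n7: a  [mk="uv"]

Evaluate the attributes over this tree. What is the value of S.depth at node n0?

true

1. n1.off = 3  [3]
2. n1.pre = 21  [21]
3. n1.live = "qv"  ["qv"]
4. n3.mk = "qw"  [terminal]
5. n4.off = 24  [terminal]
6. n5.off = -5  [terminal]
7. n2.depth = false  [c₁.off > -5]
8. n2.live = 24  [len(a.mk) + 22]
9. n2.acc = 23  [c₁.off + c₀.off + 4]
10. n7.mk = "uv"  [terminal]
11. n6.depth = true  [true]
12. n6.live = -6  [len(a.mk) - 8]
13. n6.acc = 5  [len(a.mk) + 3]
14. n1.val = false  [S₀.acc == S₁.live]
15. n0.depth = true  [not B.val]
16. n0.live = 15  [15]
17. n0.acc = 16  [16]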